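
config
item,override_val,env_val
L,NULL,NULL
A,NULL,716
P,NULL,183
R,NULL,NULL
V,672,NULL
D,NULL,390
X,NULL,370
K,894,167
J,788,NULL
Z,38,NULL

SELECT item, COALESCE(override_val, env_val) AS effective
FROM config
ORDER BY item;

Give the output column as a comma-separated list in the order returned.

716, 390, 788, 894, NULL, 183, NULL, 672, 370, 38

item=A: override_val=NULL, env_val=716 → 716
item=D: override_val=NULL, env_val=390 → 390
item=J: override_val=788 → 788
item=K: override_val=894 → 894
item=L: override_val=NULL, env_val=NULL (all NULL) → NULL
item=P: override_val=NULL, env_val=183 → 183
item=R: override_val=NULL, env_val=NULL (all NULL) → NULL
item=V: override_val=672 → 672
item=X: override_val=NULL, env_val=370 → 370
item=Z: override_val=38 → 38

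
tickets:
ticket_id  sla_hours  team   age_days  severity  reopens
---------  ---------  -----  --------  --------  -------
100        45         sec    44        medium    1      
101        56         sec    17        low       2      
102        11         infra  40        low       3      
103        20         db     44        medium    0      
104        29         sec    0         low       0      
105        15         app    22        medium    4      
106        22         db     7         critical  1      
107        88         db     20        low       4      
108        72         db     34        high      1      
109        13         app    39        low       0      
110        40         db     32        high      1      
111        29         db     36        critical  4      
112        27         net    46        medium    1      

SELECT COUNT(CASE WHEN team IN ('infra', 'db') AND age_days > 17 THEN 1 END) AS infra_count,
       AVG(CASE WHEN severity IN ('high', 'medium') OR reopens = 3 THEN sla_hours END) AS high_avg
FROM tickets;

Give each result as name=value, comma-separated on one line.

infra_count=6, high_avg=32.8571428571

[infra_count: team IN ('infra', 'db') AND age_days > 17]
ticket_id=100: ✗
ticket_id=101: ✗
ticket_id=102: ✓ → 1
ticket_id=103: ✓ → 1
ticket_id=104: ✗
ticket_id=105: ✗
ticket_id=106: ✗
ticket_id=107: ✓ → 1
ticket_id=108: ✓ → 1
ticket_id=109: ✗
ticket_id=110: ✓ → 1
ticket_id=111: ✓ → 1
ticket_id=112: ✗
infra_count = COUNT(1, 1, 1, 1, 1, 1) = 6
—
[high_avg: severity IN ('high', 'medium') OR reopens = 3]
ticket_id=100: ✓ → 45
ticket_id=101: ✗
ticket_id=102: ✓ → 11
ticket_id=103: ✓ → 20
ticket_id=104: ✗
ticket_id=105: ✓ → 15
ticket_id=106: ✗
ticket_id=107: ✗
ticket_id=108: ✓ → 72
ticket_id=109: ✗
ticket_id=110: ✓ → 40
ticket_id=111: ✗
ticket_id=112: ✓ → 27
high_avg = (45 + 11 + 20 + 15 + 72 + 40 + 27) / 7 = 32.8571428571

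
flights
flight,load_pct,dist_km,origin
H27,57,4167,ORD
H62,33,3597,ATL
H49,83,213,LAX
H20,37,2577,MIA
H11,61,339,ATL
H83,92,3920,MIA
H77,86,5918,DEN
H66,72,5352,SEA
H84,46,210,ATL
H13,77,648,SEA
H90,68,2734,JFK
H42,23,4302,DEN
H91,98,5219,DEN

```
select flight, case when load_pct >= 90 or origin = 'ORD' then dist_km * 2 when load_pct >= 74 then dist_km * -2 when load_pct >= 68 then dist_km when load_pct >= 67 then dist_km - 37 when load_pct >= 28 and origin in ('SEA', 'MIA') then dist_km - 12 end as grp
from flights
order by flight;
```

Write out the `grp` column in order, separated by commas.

NULL, -1296, 2565, 8334, NULL, -426, NULL, 5352, -11836, 7840, NULL, 2734, 10438

flight=H11: (no match → NULL) → NULL
flight=H13: load_pct >= 74 → -1296
flight=H20: load_pct >= 28 and origin in ('SEA', 'MIA') → 2565
flight=H27: load_pct >= 90 or origin = 'ORD' → 8334
flight=H42: (no match → NULL) → NULL
flight=H49: load_pct >= 74 → -426
flight=H62: (no match → NULL) → NULL
flight=H66: load_pct >= 68 → 5352
flight=H77: load_pct >= 74 → -11836
flight=H83: load_pct >= 90 or origin = 'ORD' → 7840
flight=H84: (no match → NULL) → NULL
flight=H90: load_pct >= 68 → 2734
flight=H91: load_pct >= 90 or origin = 'ORD' → 10438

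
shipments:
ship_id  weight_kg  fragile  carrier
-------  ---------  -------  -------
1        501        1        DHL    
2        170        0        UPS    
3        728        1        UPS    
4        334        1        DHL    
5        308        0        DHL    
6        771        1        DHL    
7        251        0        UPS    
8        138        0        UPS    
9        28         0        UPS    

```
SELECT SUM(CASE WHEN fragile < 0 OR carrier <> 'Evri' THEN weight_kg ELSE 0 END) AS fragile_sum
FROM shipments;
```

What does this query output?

3229

ship_id=1: ✓ → 501
ship_id=2: ✓ → 170
ship_id=3: ✓ → 728
ship_id=4: ✓ → 334
ship_id=5: ✓ → 308
ship_id=6: ✓ → 771
ship_id=7: ✓ → 251
ship_id=8: ✓ → 138
ship_id=9: ✓ → 28
fragile_sum = 501 + 170 + 728 + 334 + 308 + 771 + 251 + 138 + 28 = 3229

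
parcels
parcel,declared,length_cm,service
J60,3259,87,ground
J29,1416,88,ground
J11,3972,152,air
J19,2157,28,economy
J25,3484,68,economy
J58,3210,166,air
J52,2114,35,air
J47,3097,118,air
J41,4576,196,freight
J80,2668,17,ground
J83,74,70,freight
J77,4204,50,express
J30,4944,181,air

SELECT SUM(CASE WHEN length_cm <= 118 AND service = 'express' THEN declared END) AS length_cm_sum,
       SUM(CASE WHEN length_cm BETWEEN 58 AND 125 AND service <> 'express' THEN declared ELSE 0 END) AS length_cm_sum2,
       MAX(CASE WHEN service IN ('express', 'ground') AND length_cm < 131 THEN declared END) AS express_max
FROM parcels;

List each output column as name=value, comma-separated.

length_cm_sum=4204, length_cm_sum2=11330, express_max=4204

[length_cm_sum: length_cm <= 118 AND service = 'express']
parcel=J60: ✗
parcel=J29: ✗
parcel=J11: ✗
parcel=J19: ✗
parcel=J25: ✗
parcel=J58: ✗
parcel=J52: ✗
parcel=J47: ✗
parcel=J41: ✗
parcel=J80: ✗
parcel=J83: ✗
parcel=J77: ✓ → 4204
parcel=J30: ✗
length_cm_sum = 4204
—
[length_cm_sum2: length_cm BETWEEN 58 AND 125 AND service <> 'express']
parcel=J60: ✓ → 3259
parcel=J29: ✓ → 1416
parcel=J11: ✗
parcel=J19: ✗
parcel=J25: ✓ → 3484
parcel=J58: ✗
parcel=J52: ✗
parcel=J47: ✓ → 3097
parcel=J41: ✗
parcel=J80: ✗
parcel=J83: ✓ → 74
parcel=J77: ✗
parcel=J30: ✗
length_cm_sum2 = 3259 + 1416 + 3484 + 3097 + 74 = 11330
—
[express_max: service IN ('express', 'ground') AND length_cm < 131]
parcel=J60: ✓ → 3259
parcel=J29: ✓ → 1416
parcel=J11: ✗
parcel=J19: ✗
parcel=J25: ✗
parcel=J58: ✗
parcel=J52: ✗
parcel=J47: ✗
parcel=J41: ✗
parcel=J80: ✓ → 2668
parcel=J83: ✗
parcel=J77: ✓ → 4204
parcel=J30: ✗
express_max = MAX(3259, 1416, 2668, 4204) = 4204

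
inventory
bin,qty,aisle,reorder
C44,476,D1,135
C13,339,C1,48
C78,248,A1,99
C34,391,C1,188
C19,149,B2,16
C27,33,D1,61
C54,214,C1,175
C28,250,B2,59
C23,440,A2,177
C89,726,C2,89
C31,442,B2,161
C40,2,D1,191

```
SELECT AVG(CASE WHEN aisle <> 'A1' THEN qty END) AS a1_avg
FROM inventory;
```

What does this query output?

314.7272727273

bin=C44: ✓ → 476
bin=C13: ✓ → 339
bin=C78: ✗
bin=C34: ✓ → 391
bin=C19: ✓ → 149
bin=C27: ✓ → 33
bin=C54: ✓ → 214
bin=C28: ✓ → 250
bin=C23: ✓ → 440
bin=C89: ✓ → 726
bin=C31: ✓ → 442
bin=C40: ✓ → 2
a1_avg = (476 + 339 + 391 + 149 + 33 + 214 + 250 + 440 + 726 + 442 + 2) / 11 = 314.7272727273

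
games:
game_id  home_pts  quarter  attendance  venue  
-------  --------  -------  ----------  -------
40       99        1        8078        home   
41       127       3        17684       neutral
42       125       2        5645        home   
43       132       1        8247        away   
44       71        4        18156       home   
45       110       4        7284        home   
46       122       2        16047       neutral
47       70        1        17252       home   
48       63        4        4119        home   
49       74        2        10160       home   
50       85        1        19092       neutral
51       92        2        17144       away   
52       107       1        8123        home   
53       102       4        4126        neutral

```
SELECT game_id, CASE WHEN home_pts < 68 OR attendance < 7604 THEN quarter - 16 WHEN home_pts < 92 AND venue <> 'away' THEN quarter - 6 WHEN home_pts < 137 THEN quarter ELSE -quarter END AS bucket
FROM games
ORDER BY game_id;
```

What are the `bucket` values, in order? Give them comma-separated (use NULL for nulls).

game_id=40: home_pts < 137 → 1
game_id=41: home_pts < 137 → 3
game_id=42: home_pts < 68 OR attendance < 7604 → -14
game_id=43: home_pts < 137 → 1
game_id=44: home_pts < 92 AND venue <> 'away' → -2
game_id=45: home_pts < 68 OR attendance < 7604 → -12
game_id=46: home_pts < 137 → 2
game_id=47: home_pts < 92 AND venue <> 'away' → -5
game_id=48: home_pts < 68 OR attendance < 7604 → -12
game_id=49: home_pts < 92 AND venue <> 'away' → -4
game_id=50: home_pts < 92 AND venue <> 'away' → -5
game_id=51: home_pts < 137 → 2
game_id=52: home_pts < 137 → 1
game_id=53: home_pts < 68 OR attendance < 7604 → -12

1, 3, -14, 1, -2, -12, 2, -5, -12, -4, -5, 2, 1, -12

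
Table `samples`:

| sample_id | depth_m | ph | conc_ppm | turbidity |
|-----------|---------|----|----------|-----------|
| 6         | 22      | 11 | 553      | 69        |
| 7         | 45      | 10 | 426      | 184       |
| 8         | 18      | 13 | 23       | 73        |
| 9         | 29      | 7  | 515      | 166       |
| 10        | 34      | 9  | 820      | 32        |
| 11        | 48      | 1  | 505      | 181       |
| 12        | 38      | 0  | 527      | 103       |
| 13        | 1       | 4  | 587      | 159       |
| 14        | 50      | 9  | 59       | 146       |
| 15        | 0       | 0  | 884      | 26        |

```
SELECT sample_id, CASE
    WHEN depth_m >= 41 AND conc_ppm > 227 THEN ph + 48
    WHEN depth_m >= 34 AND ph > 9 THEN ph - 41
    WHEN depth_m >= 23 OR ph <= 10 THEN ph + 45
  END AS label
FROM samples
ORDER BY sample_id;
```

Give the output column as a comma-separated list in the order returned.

NULL, 58, NULL, 52, 54, 49, 45, 49, 54, 45

sample_id=6: (no match → NULL) → NULL
sample_id=7: depth_m >= 41 AND conc_ppm > 227 → 58
sample_id=8: (no match → NULL) → NULL
sample_id=9: depth_m >= 23 OR ph <= 10 → 52
sample_id=10: depth_m >= 23 OR ph <= 10 → 54
sample_id=11: depth_m >= 41 AND conc_ppm > 227 → 49
sample_id=12: depth_m >= 23 OR ph <= 10 → 45
sample_id=13: depth_m >= 23 OR ph <= 10 → 49
sample_id=14: depth_m >= 23 OR ph <= 10 → 54
sample_id=15: depth_m >= 23 OR ph <= 10 → 45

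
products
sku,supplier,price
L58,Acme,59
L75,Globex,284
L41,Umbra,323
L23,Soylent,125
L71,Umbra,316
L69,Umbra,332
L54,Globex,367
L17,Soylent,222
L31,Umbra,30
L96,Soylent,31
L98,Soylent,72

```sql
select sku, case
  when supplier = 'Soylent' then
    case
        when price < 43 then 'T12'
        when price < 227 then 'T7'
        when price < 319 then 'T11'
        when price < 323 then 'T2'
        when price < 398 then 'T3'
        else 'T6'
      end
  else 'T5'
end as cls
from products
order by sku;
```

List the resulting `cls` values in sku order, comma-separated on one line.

T7, T7, T5, T5, T5, T5, T5, T5, T5, T12, T7

sku=L17: supplier='Soylent' → inner[price < 227] → T7
sku=L23: supplier='Soylent' → inner[price < 227] → T7
sku=L31: supplier='Umbra' → outer ELSE → T5
sku=L41: supplier='Umbra' → outer ELSE → T5
sku=L54: supplier='Globex' → outer ELSE → T5
sku=L58: supplier='Acme' → outer ELSE → T5
sku=L69: supplier='Umbra' → outer ELSE → T5
sku=L71: supplier='Umbra' → outer ELSE → T5
sku=L75: supplier='Globex' → outer ELSE → T5
sku=L96: supplier='Soylent' → inner[price < 43] → T12
sku=L98: supplier='Soylent' → inner[price < 227] → T7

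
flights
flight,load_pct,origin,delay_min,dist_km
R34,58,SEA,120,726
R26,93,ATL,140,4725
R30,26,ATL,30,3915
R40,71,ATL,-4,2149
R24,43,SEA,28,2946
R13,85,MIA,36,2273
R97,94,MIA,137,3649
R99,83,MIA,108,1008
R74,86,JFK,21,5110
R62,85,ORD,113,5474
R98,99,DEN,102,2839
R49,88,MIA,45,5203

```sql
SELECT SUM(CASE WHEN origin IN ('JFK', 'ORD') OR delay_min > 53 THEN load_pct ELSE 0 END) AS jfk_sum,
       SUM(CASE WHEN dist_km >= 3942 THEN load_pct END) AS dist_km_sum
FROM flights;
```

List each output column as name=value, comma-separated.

[jfk_sum: origin IN ('JFK', 'ORD') OR delay_min > 53]
flight=R34: ✓ → 58
flight=R26: ✓ → 93
flight=R30: ✗
flight=R40: ✗
flight=R24: ✗
flight=R13: ✗
flight=R97: ✓ → 94
flight=R99: ✓ → 83
flight=R74: ✓ → 86
flight=R62: ✓ → 85
flight=R98: ✓ → 99
flight=R49: ✗
jfk_sum = 58 + 93 + 94 + 83 + 86 + 85 + 99 = 598
—
[dist_km_sum: dist_km >= 3942]
flight=R34: ✗
flight=R26: ✓ → 93
flight=R30: ✗
flight=R40: ✗
flight=R24: ✗
flight=R13: ✗
flight=R97: ✗
flight=R99: ✗
flight=R74: ✓ → 86
flight=R62: ✓ → 85
flight=R98: ✗
flight=R49: ✓ → 88
dist_km_sum = 93 + 86 + 85 + 88 = 352

jfk_sum=598, dist_km_sum=352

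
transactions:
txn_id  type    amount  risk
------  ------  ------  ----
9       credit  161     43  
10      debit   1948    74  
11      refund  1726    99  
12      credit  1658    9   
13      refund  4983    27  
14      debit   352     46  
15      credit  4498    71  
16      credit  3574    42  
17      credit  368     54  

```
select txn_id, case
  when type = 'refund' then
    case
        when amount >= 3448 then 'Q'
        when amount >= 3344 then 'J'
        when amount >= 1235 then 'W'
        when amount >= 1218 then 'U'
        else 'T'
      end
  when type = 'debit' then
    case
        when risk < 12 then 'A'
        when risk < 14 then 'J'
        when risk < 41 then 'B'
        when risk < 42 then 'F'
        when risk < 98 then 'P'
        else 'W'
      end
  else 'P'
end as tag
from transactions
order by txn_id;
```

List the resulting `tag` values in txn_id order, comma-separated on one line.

P, P, W, P, Q, P, P, P, P

txn_id=9: type='credit' → outer ELSE → P
txn_id=10: type='debit' → inner[risk < 98] → P
txn_id=11: type='refund' → inner[amount >= 1235] → W
txn_id=12: type='credit' → outer ELSE → P
txn_id=13: type='refund' → inner[amount >= 3448] → Q
txn_id=14: type='debit' → inner[risk < 98] → P
txn_id=15: type='credit' → outer ELSE → P
txn_id=16: type='credit' → outer ELSE → P
txn_id=17: type='credit' → outer ELSE → P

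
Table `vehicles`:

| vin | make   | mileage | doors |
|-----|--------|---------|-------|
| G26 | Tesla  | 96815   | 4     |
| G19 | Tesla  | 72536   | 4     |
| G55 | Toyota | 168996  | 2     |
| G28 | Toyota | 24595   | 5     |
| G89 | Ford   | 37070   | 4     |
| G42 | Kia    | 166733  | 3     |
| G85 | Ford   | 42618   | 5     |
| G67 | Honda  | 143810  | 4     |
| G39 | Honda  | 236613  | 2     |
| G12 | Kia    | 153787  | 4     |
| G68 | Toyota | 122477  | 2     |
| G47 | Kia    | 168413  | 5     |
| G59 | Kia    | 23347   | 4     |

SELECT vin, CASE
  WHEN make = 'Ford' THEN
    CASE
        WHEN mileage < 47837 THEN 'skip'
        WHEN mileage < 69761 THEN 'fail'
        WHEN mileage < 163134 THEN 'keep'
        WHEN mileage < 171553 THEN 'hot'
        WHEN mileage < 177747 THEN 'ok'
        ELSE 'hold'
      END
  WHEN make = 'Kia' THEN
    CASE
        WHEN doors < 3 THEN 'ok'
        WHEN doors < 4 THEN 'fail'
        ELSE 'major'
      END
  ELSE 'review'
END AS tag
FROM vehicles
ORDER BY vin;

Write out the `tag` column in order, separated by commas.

major, review, review, review, review, fail, major, review, major, review, review, skip, skip

vin=G12: make='Kia' → inner[ELSE] → major
vin=G19: make='Tesla' → outer ELSE → review
vin=G26: make='Tesla' → outer ELSE → review
vin=G28: make='Toyota' → outer ELSE → review
vin=G39: make='Honda' → outer ELSE → review
vin=G42: make='Kia' → inner[doors < 4] → fail
vin=G47: make='Kia' → inner[ELSE] → major
vin=G55: make='Toyota' → outer ELSE → review
vin=G59: make='Kia' → inner[ELSE] → major
vin=G67: make='Honda' → outer ELSE → review
vin=G68: make='Toyota' → outer ELSE → review
vin=G85: make='Ford' → inner[mileage < 47837] → skip
vin=G89: make='Ford' → inner[mileage < 47837] → skip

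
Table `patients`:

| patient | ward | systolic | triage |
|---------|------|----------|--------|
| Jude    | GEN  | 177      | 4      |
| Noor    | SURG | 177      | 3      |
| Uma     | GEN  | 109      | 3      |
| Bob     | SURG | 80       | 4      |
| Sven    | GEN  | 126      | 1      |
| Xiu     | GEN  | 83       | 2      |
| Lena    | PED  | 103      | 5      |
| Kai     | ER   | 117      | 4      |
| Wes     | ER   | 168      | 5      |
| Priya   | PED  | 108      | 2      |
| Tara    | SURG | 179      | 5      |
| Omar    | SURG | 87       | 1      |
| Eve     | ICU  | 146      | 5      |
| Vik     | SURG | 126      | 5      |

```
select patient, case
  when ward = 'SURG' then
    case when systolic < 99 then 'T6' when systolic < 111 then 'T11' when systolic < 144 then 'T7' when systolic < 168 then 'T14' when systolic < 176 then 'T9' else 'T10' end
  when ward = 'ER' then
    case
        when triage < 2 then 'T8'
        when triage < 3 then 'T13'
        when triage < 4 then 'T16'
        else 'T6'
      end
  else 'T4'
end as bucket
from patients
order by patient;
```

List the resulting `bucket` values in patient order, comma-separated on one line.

T6, T4, T4, T6, T4, T10, T6, T4, T4, T10, T4, T7, T6, T4

patient=Bob: ward='SURG' → inner[systolic < 99] → T6
patient=Eve: ward='ICU' → outer ELSE → T4
patient=Jude: ward='GEN' → outer ELSE → T4
patient=Kai: ward='ER' → inner[ELSE] → T6
patient=Lena: ward='PED' → outer ELSE → T4
patient=Noor: ward='SURG' → inner[ELSE] → T10
patient=Omar: ward='SURG' → inner[systolic < 99] → T6
patient=Priya: ward='PED' → outer ELSE → T4
patient=Sven: ward='GEN' → outer ELSE → T4
patient=Tara: ward='SURG' → inner[ELSE] → T10
patient=Uma: ward='GEN' → outer ELSE → T4
patient=Vik: ward='SURG' → inner[systolic < 144] → T7
patient=Wes: ward='ER' → inner[ELSE] → T6
patient=Xiu: ward='GEN' → outer ELSE → T4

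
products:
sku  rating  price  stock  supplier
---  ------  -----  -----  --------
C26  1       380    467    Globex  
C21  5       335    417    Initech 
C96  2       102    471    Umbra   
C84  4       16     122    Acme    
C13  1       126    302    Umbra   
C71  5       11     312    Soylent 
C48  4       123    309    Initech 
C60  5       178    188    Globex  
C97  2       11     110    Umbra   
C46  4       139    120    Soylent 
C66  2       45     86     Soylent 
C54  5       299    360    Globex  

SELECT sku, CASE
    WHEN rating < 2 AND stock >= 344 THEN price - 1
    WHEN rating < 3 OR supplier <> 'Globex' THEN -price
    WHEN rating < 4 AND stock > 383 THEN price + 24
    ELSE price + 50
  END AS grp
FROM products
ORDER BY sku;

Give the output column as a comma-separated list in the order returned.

-126, -335, 379, -139, -123, 349, 228, -45, -11, -16, -102, -11

sku=C13: rating < 3 OR supplier <> 'Globex' → -126
sku=C21: rating < 3 OR supplier <> 'Globex' → -335
sku=C26: rating < 2 AND stock >= 344 → 379
sku=C46: rating < 3 OR supplier <> 'Globex' → -139
sku=C48: rating < 3 OR supplier <> 'Globex' → -123
sku=C54: ELSE → 349
sku=C60: ELSE → 228
sku=C66: rating < 3 OR supplier <> 'Globex' → -45
sku=C71: rating < 3 OR supplier <> 'Globex' → -11
sku=C84: rating < 3 OR supplier <> 'Globex' → -16
sku=C96: rating < 3 OR supplier <> 'Globex' → -102
sku=C97: rating < 3 OR supplier <> 'Globex' → -11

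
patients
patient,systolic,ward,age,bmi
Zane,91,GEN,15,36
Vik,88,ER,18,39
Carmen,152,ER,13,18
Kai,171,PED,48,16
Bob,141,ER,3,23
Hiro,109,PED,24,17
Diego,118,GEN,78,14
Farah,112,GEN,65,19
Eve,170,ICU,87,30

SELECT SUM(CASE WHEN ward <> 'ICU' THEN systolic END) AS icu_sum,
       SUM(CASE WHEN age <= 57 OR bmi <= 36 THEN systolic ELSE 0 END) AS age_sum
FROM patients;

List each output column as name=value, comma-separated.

icu_sum=982, age_sum=1152

[icu_sum: ward <> 'ICU']
patient=Zane: ✓ → 91
patient=Vik: ✓ → 88
patient=Carmen: ✓ → 152
patient=Kai: ✓ → 171
patient=Bob: ✓ → 141
patient=Hiro: ✓ → 109
patient=Diego: ✓ → 118
patient=Farah: ✓ → 112
patient=Eve: ✗
icu_sum = 91 + 88 + 152 + 171 + 141 + 109 + 118 + 112 = 982
—
[age_sum: age <= 57 OR bmi <= 36]
patient=Zane: ✓ → 91
patient=Vik: ✓ → 88
patient=Carmen: ✓ → 152
patient=Kai: ✓ → 171
patient=Bob: ✓ → 141
patient=Hiro: ✓ → 109
patient=Diego: ✓ → 118
patient=Farah: ✓ → 112
patient=Eve: ✓ → 170
age_sum = 91 + 88 + 152 + 171 + 141 + 109 + 118 + 112 + 170 = 1152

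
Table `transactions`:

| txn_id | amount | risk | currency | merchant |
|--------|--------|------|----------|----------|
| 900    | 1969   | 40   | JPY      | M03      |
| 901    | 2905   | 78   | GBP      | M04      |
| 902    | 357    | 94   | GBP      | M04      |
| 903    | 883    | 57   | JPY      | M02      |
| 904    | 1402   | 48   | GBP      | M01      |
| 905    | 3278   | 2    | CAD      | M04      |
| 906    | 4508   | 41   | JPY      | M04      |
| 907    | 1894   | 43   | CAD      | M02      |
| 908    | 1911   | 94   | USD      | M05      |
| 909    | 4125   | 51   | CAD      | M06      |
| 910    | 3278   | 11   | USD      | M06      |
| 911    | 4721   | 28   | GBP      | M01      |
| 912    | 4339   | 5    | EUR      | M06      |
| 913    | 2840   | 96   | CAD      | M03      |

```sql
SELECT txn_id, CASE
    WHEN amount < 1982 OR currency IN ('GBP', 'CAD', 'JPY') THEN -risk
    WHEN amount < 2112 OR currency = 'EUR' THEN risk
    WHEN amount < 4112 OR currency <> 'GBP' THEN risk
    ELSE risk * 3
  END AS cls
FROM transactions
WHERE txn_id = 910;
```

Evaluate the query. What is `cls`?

11

txn_id = 910: amount=3278, risk=11, currency=USD, merchant=M06.
amount < 1982 OR currency IN ('GBP', 'CAD', 'JPY') → false
amount < 2112 OR currency = 'EUR' → false
amount < 4112 OR currency <> 'GBP' → true → 11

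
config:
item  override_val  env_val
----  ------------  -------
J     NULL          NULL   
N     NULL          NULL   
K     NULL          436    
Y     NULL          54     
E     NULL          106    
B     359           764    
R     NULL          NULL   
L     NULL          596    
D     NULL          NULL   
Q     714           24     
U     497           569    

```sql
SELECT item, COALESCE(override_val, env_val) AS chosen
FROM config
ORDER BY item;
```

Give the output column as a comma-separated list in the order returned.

359, NULL, 106, NULL, 436, 596, NULL, 714, NULL, 497, 54

item=B: override_val=359 → 359
item=D: override_val=NULL, env_val=NULL (all NULL) → NULL
item=E: override_val=NULL, env_val=106 → 106
item=J: override_val=NULL, env_val=NULL (all NULL) → NULL
item=K: override_val=NULL, env_val=436 → 436
item=L: override_val=NULL, env_val=596 → 596
item=N: override_val=NULL, env_val=NULL (all NULL) → NULL
item=Q: override_val=714 → 714
item=R: override_val=NULL, env_val=NULL (all NULL) → NULL
item=U: override_val=497 → 497
item=Y: override_val=NULL, env_val=54 → 54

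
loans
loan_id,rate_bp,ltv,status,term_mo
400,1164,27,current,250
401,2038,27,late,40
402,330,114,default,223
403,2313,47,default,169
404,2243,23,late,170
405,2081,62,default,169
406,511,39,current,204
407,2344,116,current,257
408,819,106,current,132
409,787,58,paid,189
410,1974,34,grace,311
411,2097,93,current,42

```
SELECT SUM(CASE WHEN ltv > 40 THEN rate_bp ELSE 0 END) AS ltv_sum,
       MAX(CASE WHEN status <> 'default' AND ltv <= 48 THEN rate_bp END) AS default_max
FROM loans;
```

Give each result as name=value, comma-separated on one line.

[ltv_sum: ltv > 40]
loan_id=400: ✗
loan_id=401: ✗
loan_id=402: ✓ → 330
loan_id=403: ✓ → 2313
loan_id=404: ✗
loan_id=405: ✓ → 2081
loan_id=406: ✗
loan_id=407: ✓ → 2344
loan_id=408: ✓ → 819
loan_id=409: ✓ → 787
loan_id=410: ✗
loan_id=411: ✓ → 2097
ltv_sum = 330 + 2313 + 2081 + 2344 + 819 + 787 + 2097 = 10771
—
[default_max: status <> 'default' AND ltv <= 48]
loan_id=400: ✓ → 1164
loan_id=401: ✓ → 2038
loan_id=402: ✗
loan_id=403: ✗
loan_id=404: ✓ → 2243
loan_id=405: ✗
loan_id=406: ✓ → 511
loan_id=407: ✗
loan_id=408: ✗
loan_id=409: ✗
loan_id=410: ✓ → 1974
loan_id=411: ✗
default_max = MAX(1164, 2038, 2243, 511, 1974) = 2243

ltv_sum=10771, default_max=2243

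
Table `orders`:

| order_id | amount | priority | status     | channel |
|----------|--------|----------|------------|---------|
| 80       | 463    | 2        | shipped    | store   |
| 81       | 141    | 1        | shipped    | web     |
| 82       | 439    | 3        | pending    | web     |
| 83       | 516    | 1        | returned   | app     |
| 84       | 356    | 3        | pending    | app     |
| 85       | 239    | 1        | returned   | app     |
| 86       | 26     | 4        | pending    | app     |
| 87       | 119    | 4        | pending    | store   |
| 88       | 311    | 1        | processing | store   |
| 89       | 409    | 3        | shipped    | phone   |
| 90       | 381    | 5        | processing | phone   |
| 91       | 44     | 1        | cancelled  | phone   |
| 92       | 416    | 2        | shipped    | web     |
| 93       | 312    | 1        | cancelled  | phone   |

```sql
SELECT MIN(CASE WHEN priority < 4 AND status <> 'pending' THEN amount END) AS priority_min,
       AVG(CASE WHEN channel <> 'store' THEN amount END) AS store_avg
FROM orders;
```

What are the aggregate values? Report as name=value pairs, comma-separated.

[priority_min: priority < 4 AND status <> 'pending']
order_id=80: ✓ → 463
order_id=81: ✓ → 141
order_id=82: ✗
order_id=83: ✓ → 516
order_id=84: ✗
order_id=85: ✓ → 239
order_id=86: ✗
order_id=87: ✗
order_id=88: ✓ → 311
order_id=89: ✓ → 409
order_id=90: ✗
order_id=91: ✓ → 44
order_id=92: ✓ → 416
order_id=93: ✓ → 312
priority_min = MIN(463, 141, 516, 239, 311, 409, 44, 416, 312) = 44
—
[store_avg: channel <> 'store']
order_id=80: ✗
order_id=81: ✓ → 141
order_id=82: ✓ → 439
order_id=83: ✓ → 516
order_id=84: ✓ → 356
order_id=85: ✓ → 239
order_id=86: ✓ → 26
order_id=87: ✗
order_id=88: ✗
order_id=89: ✓ → 409
order_id=90: ✓ → 381
order_id=91: ✓ → 44
order_id=92: ✓ → 416
order_id=93: ✓ → 312
store_avg = (141 + 439 + 516 + 356 + 239 + 26 + 409 + 381 + 44 + 416 + 312) / 11 = 298.0909090909

priority_min=44, store_avg=298.0909090909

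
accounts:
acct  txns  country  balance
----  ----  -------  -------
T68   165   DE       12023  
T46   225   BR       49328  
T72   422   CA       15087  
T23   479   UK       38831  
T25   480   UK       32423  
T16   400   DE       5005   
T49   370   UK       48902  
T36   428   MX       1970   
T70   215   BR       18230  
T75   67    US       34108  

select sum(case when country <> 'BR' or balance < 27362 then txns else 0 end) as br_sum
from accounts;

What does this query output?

3026

acct=T68: ✓ → 165
acct=T46: ✗
acct=T72: ✓ → 422
acct=T23: ✓ → 479
acct=T25: ✓ → 480
acct=T16: ✓ → 400
acct=T49: ✓ → 370
acct=T36: ✓ → 428
acct=T70: ✓ → 215
acct=T75: ✓ → 67
br_sum = 165 + 422 + 479 + 480 + 400 + 370 + 428 + 215 + 67 = 3026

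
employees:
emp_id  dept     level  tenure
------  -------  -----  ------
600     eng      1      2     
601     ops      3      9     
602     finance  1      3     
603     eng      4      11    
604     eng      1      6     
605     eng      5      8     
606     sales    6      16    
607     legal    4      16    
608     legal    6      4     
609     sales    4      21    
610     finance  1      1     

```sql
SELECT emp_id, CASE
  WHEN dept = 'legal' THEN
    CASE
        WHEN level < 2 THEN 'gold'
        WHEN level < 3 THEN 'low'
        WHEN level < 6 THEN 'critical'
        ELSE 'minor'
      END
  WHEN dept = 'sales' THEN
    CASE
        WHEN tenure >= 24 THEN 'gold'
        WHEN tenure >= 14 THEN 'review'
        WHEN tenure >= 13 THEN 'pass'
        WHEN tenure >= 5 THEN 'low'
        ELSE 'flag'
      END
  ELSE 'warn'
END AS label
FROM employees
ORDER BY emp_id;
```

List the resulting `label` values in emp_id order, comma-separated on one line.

emp_id=600: dept='eng' → outer ELSE → warn
emp_id=601: dept='ops' → outer ELSE → warn
emp_id=602: dept='finance' → outer ELSE → warn
emp_id=603: dept='eng' → outer ELSE → warn
emp_id=604: dept='eng' → outer ELSE → warn
emp_id=605: dept='eng' → outer ELSE → warn
emp_id=606: dept='sales' → inner[tenure >= 14] → review
emp_id=607: dept='legal' → inner[level < 6] → critical
emp_id=608: dept='legal' → inner[ELSE] → minor
emp_id=609: dept='sales' → inner[tenure >= 14] → review
emp_id=610: dept='finance' → outer ELSE → warn

warn, warn, warn, warn, warn, warn, review, critical, minor, review, warn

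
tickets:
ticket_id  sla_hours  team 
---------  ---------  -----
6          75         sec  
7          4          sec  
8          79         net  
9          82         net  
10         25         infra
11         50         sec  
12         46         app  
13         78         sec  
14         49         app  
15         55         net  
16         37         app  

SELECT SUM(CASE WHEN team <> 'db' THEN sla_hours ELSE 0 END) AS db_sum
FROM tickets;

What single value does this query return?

ticket_id=6: ✓ → 75
ticket_id=7: ✓ → 4
ticket_id=8: ✓ → 79
ticket_id=9: ✓ → 82
ticket_id=10: ✓ → 25
ticket_id=11: ✓ → 50
ticket_id=12: ✓ → 46
ticket_id=13: ✓ → 78
ticket_id=14: ✓ → 49
ticket_id=15: ✓ → 55
ticket_id=16: ✓ → 37
db_sum = 75 + 4 + 79 + 82 + 25 + 50 + 46 + 78 + 49 + 55 + 37 = 580

580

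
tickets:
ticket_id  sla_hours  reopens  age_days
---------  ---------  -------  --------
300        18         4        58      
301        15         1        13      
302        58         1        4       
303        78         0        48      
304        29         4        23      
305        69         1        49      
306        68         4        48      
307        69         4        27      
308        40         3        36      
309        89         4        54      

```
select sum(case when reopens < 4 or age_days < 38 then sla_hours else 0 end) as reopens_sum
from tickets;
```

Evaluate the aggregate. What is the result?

ticket_id=300: ✗
ticket_id=301: ✓ → 15
ticket_id=302: ✓ → 58
ticket_id=303: ✓ → 78
ticket_id=304: ✓ → 29
ticket_id=305: ✓ → 69
ticket_id=306: ✗
ticket_id=307: ✓ → 69
ticket_id=308: ✓ → 40
ticket_id=309: ✗
reopens_sum = 15 + 58 + 78 + 29 + 69 + 69 + 40 = 358

358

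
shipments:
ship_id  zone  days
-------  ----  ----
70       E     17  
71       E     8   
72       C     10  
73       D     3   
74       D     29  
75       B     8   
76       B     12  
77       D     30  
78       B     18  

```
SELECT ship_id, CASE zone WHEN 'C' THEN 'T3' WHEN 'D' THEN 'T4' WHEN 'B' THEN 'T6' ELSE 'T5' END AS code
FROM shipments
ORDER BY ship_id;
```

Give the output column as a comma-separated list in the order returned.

ship_id=70: ELSE → T5
ship_id=71: ELSE → T5
ship_id=72: zone='C' → T3
ship_id=73: zone='D' → T4
ship_id=74: zone='D' → T4
ship_id=75: zone='B' → T6
ship_id=76: zone='B' → T6
ship_id=77: zone='D' → T4
ship_id=78: zone='B' → T6

T5, T5, T3, T4, T4, T6, T6, T4, T6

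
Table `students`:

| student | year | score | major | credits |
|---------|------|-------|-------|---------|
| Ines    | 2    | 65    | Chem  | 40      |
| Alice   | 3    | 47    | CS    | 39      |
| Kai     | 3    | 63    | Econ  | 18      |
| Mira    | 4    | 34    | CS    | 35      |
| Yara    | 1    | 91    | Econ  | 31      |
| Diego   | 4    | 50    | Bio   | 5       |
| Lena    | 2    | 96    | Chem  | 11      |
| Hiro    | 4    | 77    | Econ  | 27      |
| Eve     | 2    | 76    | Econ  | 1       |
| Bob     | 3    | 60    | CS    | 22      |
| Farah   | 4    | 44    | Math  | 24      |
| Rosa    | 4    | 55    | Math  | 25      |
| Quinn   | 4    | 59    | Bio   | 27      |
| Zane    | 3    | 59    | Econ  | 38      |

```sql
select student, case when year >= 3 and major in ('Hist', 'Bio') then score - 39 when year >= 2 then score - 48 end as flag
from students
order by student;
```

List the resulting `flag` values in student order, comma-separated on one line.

-1, 12, 11, 28, -4, 29, 17, 15, 48, -14, 20, 7, NULL, 11

student=Alice: year >= 2 → -1
student=Bob: year >= 2 → 12
student=Diego: year >= 3 and major in ('Hist', 'Bio') → 11
student=Eve: year >= 2 → 28
student=Farah: year >= 2 → -4
student=Hiro: year >= 2 → 29
student=Ines: year >= 2 → 17
student=Kai: year >= 2 → 15
student=Lena: year >= 2 → 48
student=Mira: year >= 2 → -14
student=Quinn: year >= 3 and major in ('Hist', 'Bio') → 20
student=Rosa: year >= 2 → 7
student=Yara: (no match → NULL) → NULL
student=Zane: year >= 2 → 11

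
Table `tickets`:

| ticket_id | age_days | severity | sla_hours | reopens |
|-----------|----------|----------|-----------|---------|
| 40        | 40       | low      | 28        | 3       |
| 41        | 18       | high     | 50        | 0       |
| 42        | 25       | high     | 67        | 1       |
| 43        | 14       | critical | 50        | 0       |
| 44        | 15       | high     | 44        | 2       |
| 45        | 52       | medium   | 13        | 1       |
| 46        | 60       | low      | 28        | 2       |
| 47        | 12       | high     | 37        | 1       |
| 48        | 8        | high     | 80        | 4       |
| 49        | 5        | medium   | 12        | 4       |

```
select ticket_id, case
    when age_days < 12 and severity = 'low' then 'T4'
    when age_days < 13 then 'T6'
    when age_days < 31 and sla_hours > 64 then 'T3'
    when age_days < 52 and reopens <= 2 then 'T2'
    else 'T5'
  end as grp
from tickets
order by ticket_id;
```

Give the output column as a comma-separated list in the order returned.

T5, T2, T3, T2, T2, T5, T5, T6, T6, T6

ticket_id=40: ELSE → T5
ticket_id=41: age_days < 52 and reopens <= 2 → T2
ticket_id=42: age_days < 31 and sla_hours > 64 → T3
ticket_id=43: age_days < 52 and reopens <= 2 → T2
ticket_id=44: age_days < 52 and reopens <= 2 → T2
ticket_id=45: ELSE → T5
ticket_id=46: ELSE → T5
ticket_id=47: age_days < 13 → T6
ticket_id=48: age_days < 13 → T6
ticket_id=49: age_days < 13 → T6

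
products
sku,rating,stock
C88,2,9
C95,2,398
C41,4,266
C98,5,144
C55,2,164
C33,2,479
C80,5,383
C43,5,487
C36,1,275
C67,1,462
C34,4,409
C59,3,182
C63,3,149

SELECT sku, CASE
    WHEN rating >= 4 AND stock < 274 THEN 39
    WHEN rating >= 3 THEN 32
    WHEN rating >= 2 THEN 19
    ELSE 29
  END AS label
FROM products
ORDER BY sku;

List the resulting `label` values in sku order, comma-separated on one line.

19, 32, 29, 39, 32, 19, 32, 32, 29, 32, 19, 19, 39

sku=C33: rating >= 2 → 19
sku=C34: rating >= 3 → 32
sku=C36: ELSE → 29
sku=C41: rating >= 4 AND stock < 274 → 39
sku=C43: rating >= 3 → 32
sku=C55: rating >= 2 → 19
sku=C59: rating >= 3 → 32
sku=C63: rating >= 3 → 32
sku=C67: ELSE → 29
sku=C80: rating >= 3 → 32
sku=C88: rating >= 2 → 19
sku=C95: rating >= 2 → 19
sku=C98: rating >= 4 AND stock < 274 → 39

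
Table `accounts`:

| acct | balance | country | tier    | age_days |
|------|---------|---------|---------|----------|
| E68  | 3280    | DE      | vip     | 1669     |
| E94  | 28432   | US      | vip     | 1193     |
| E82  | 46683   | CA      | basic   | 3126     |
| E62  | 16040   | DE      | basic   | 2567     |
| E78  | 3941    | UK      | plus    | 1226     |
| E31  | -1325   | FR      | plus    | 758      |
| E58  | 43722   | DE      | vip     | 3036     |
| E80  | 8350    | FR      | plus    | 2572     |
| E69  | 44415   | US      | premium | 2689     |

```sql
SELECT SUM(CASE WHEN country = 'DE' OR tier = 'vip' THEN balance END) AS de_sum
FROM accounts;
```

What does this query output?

acct=E68: ✓ → 3280
acct=E94: ✓ → 28432
acct=E82: ✗
acct=E62: ✓ → 16040
acct=E78: ✗
acct=E31: ✗
acct=E58: ✓ → 43722
acct=E80: ✗
acct=E69: ✗
de_sum = 3280 + 28432 + 16040 + 43722 = 91474

91474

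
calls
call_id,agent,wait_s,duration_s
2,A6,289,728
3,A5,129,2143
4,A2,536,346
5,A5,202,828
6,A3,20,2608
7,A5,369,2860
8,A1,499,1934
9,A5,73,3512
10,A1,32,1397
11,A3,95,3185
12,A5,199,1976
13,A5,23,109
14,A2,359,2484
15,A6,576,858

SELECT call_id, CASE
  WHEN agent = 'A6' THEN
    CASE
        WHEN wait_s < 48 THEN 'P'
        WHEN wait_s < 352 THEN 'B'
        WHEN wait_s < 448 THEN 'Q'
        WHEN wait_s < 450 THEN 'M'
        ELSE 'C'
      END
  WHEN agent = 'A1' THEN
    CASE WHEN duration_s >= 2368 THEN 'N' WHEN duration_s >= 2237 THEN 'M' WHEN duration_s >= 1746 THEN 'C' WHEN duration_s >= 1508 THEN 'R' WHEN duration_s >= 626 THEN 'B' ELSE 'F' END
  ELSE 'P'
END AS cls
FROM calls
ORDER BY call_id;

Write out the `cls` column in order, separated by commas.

call_id=2: agent='A6' → inner[wait_s < 352] → B
call_id=3: agent='A5' → outer ELSE → P
call_id=4: agent='A2' → outer ELSE → P
call_id=5: agent='A5' → outer ELSE → P
call_id=6: agent='A3' → outer ELSE → P
call_id=7: agent='A5' → outer ELSE → P
call_id=8: agent='A1' → inner[duration_s >= 1746] → C
call_id=9: agent='A5' → outer ELSE → P
call_id=10: agent='A1' → inner[duration_s >= 626] → B
call_id=11: agent='A3' → outer ELSE → P
call_id=12: agent='A5' → outer ELSE → P
call_id=13: agent='A5' → outer ELSE → P
call_id=14: agent='A2' → outer ELSE → P
call_id=15: agent='A6' → inner[ELSE] → C

B, P, P, P, P, P, C, P, B, P, P, P, P, C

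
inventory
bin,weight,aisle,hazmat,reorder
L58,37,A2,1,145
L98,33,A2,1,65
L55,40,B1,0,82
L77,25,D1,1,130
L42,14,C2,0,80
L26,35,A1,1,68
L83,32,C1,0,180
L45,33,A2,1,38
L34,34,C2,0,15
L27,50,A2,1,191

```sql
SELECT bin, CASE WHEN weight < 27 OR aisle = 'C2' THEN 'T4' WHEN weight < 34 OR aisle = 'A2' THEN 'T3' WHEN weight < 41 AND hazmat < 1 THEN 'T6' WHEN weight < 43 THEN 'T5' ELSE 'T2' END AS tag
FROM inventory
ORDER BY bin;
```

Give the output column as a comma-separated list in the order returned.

T5, T3, T4, T4, T3, T6, T3, T4, T3, T3

bin=L26: weight < 43 → T5
bin=L27: weight < 34 OR aisle = 'A2' → T3
bin=L34: weight < 27 OR aisle = 'C2' → T4
bin=L42: weight < 27 OR aisle = 'C2' → T4
bin=L45: weight < 34 OR aisle = 'A2' → T3
bin=L55: weight < 41 AND hazmat < 1 → T6
bin=L58: weight < 34 OR aisle = 'A2' → T3
bin=L77: weight < 27 OR aisle = 'C2' → T4
bin=L83: weight < 34 OR aisle = 'A2' → T3
bin=L98: weight < 34 OR aisle = 'A2' → T3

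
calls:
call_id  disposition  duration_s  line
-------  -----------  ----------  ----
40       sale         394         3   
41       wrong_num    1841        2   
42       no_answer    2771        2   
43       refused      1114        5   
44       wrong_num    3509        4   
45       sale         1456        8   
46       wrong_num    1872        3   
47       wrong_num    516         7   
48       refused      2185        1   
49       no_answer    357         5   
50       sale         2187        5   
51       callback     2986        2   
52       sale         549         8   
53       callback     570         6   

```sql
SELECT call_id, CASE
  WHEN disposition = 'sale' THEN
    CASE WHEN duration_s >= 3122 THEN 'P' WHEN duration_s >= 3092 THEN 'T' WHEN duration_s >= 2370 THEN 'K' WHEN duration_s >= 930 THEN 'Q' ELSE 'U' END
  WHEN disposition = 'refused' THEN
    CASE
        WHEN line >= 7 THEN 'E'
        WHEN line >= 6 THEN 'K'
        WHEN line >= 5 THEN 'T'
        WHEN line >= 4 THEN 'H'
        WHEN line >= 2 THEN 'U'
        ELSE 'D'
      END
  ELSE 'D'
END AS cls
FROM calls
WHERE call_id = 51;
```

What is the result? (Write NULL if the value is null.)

call_id = 51: disposition=callback, duration_s=2986, line=2.
disposition='callback' → outer ELSE → D

D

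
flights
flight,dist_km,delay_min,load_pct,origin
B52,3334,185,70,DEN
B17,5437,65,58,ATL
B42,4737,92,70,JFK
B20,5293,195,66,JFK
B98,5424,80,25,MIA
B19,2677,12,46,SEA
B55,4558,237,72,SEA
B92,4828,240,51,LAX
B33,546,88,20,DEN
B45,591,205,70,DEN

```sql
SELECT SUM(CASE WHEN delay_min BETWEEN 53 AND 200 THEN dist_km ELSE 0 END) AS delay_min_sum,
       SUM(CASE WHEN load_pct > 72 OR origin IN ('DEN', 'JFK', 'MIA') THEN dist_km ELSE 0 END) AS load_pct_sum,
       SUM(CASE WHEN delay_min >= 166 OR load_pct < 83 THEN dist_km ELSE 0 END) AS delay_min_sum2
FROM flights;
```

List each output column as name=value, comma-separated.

[delay_min_sum: delay_min BETWEEN 53 AND 200]
flight=B52: ✓ → 3334
flight=B17: ✓ → 5437
flight=B42: ✓ → 4737
flight=B20: ✓ → 5293
flight=B98: ✓ → 5424
flight=B19: ✗
flight=B55: ✗
flight=B92: ✗
flight=B33: ✓ → 546
flight=B45: ✗
delay_min_sum = 3334 + 5437 + 4737 + 5293 + 5424 + 546 = 24771
—
[load_pct_sum: load_pct > 72 OR origin IN ('DEN', 'JFK', 'MIA')]
flight=B52: ✓ → 3334
flight=B17: ✗
flight=B42: ✓ → 4737
flight=B20: ✓ → 5293
flight=B98: ✓ → 5424
flight=B19: ✗
flight=B55: ✗
flight=B92: ✗
flight=B33: ✓ → 546
flight=B45: ✓ → 591
load_pct_sum = 3334 + 4737 + 5293 + 5424 + 546 + 591 = 19925
—
[delay_min_sum2: delay_min >= 166 OR load_pct < 83]
flight=B52: ✓ → 3334
flight=B17: ✓ → 5437
flight=B42: ✓ → 4737
flight=B20: ✓ → 5293
flight=B98: ✓ → 5424
flight=B19: ✓ → 2677
flight=B55: ✓ → 4558
flight=B92: ✓ → 4828
flight=B33: ✓ → 546
flight=B45: ✓ → 591
delay_min_sum2 = 3334 + 5437 + 4737 + 5293 + 5424 + 2677 + 4558 + 4828 + 546 + 591 = 37425

delay_min_sum=24771, load_pct_sum=19925, delay_min_sum2=37425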